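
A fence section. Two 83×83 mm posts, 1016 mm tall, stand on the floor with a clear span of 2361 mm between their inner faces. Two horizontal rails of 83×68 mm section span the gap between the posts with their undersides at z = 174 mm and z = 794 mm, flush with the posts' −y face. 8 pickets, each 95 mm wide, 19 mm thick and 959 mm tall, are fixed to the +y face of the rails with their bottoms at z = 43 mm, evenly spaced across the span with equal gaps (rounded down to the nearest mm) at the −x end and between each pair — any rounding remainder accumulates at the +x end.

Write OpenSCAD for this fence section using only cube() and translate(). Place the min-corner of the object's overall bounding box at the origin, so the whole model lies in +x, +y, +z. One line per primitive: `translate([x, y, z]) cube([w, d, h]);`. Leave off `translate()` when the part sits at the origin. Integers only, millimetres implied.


cube([83, 83, 1016]);
translate([2444, 0, 0]) cube([83, 83, 1016]);
translate([83, 0, 174]) cube([2361, 83, 68]);
translate([83, 0, 794]) cube([2361, 83, 68]);
translate([260, 83, 43]) cube([95, 19, 959]);
translate([532, 83, 43]) cube([95, 19, 959]);
translate([804, 83, 43]) cube([95, 19, 959]);
translate([1076, 83, 43]) cube([95, 19, 959]);
translate([1348, 83, 43]) cube([95, 19, 959]);
translate([1620, 83, 43]) cube([95, 19, 959]);
translate([1892, 83, 43]) cube([95, 19, 959]);
translate([2164, 83, 43]) cube([95, 19, 959]);


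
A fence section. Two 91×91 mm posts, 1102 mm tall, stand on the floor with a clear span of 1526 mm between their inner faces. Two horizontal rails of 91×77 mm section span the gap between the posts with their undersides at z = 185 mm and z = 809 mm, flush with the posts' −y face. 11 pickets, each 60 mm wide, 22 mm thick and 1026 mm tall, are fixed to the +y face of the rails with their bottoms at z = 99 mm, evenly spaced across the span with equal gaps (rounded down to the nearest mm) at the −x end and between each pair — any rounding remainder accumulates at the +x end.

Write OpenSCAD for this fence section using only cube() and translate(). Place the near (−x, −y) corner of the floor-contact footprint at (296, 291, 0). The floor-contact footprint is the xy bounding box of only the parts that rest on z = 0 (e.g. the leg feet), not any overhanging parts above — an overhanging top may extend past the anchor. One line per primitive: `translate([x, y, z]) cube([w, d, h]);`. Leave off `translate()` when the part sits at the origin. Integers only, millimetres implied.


translate([296, 291, 0]) cube([91, 91, 1102]);
translate([1913, 291, 0]) cube([91, 91, 1102]);
translate([387, 291, 185]) cube([1526, 91, 77]);
translate([387, 291, 809]) cube([1526, 91, 77]);
translate([459, 382, 99]) cube([60, 22, 1026]);
translate([591, 382, 99]) cube([60, 22, 1026]);
translate([723, 382, 99]) cube([60, 22, 1026]);
translate([855, 382, 99]) cube([60, 22, 1026]);
translate([987, 382, 99]) cube([60, 22, 1026]);
translate([1119, 382, 99]) cube([60, 22, 1026]);
translate([1251, 382, 99]) cube([60, 22, 1026]);
translate([1383, 382, 99]) cube([60, 22, 1026]);
translate([1515, 382, 99]) cube([60, 22, 1026]);
translate([1647, 382, 99]) cube([60, 22, 1026]);
translate([1779, 382, 99]) cube([60, 22, 1026]);


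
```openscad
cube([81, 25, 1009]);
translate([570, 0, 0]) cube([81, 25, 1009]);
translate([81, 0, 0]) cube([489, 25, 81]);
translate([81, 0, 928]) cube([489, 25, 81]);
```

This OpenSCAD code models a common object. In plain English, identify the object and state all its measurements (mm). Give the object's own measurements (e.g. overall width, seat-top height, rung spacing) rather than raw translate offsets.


A rectangular picture frame lying in the x–z plane (depth along y). The opening is 489 mm wide (x) by 847 mm tall (z), surrounded by a border 81 mm wide on all four sides. The frame is 25 mm deep and is made of two full-height vertical stiles with two horizontal rails fitted between them.


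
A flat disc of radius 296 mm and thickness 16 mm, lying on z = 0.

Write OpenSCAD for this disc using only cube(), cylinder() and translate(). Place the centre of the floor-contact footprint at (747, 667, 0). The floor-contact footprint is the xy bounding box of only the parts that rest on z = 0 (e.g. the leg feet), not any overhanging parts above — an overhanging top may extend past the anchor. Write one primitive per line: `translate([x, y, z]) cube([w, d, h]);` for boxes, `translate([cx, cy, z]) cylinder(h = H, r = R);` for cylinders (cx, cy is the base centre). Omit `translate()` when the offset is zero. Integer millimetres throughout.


translate([747, 667, 0]) cylinder(h = 16, r = 296);


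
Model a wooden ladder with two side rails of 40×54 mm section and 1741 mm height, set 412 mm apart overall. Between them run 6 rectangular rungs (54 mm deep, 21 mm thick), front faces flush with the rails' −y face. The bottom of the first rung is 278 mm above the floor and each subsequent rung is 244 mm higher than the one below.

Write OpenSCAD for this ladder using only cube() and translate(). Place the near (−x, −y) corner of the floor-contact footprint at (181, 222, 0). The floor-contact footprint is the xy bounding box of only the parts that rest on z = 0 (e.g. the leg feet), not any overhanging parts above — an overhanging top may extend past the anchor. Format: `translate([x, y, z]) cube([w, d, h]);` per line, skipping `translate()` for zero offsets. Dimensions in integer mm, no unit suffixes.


translate([181, 222, 0]) cube([40, 54, 1741]);
translate([553, 222, 0]) cube([40, 54, 1741]);
translate([221, 222, 278]) cube([332, 54, 21]);
translate([221, 222, 522]) cube([332, 54, 21]);
translate([221, 222, 766]) cube([332, 54, 21]);
translate([221, 222, 1010]) cube([332, 54, 21]);
translate([221, 222, 1254]) cube([332, 54, 21]);
translate([221, 222, 1498]) cube([332, 54, 21]);


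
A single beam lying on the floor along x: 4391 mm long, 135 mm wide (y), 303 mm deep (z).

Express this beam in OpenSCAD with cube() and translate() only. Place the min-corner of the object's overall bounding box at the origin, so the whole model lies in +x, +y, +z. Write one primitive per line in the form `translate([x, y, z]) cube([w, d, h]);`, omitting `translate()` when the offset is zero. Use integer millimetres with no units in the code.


cube([4391, 135, 303]);


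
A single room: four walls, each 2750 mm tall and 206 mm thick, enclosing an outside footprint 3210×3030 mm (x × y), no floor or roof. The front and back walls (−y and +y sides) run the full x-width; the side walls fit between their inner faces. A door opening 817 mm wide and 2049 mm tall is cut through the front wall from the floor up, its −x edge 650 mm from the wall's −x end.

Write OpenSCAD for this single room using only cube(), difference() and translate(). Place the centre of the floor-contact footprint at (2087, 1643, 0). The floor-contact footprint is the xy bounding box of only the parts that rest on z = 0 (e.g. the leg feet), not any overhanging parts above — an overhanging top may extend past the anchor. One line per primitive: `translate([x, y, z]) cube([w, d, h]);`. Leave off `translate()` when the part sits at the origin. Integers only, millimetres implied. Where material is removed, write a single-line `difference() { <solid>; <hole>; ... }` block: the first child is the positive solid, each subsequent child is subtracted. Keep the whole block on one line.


difference() { translate([482, 128, 0]) cube([3210, 206, 2750]); translate([1132, 128, 0]) cube([817, 206, 2049]); }
translate([482, 2952, 0]) cube([3210, 206, 2750]);
translate([482, 334, 0]) cube([206, 2618, 2750]);
translate([3486, 334, 0]) cube([206, 2618, 2750]);


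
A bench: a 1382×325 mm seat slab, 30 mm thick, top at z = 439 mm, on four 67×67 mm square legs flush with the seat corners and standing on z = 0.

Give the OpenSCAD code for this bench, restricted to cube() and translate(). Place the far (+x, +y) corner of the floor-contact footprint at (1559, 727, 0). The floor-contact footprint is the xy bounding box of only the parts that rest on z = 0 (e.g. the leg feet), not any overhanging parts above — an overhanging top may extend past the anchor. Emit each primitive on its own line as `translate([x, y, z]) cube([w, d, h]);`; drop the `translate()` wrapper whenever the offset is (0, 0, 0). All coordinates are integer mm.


translate([177, 402, 409]) cube([1382, 325, 30]);
translate([177, 402, 0]) cube([67, 67, 409]);
translate([177, 660, 0]) cube([67, 67, 409]);
translate([1492, 402, 0]) cube([67, 67, 409]);
translate([1492, 660, 0]) cube([67, 67, 409]);


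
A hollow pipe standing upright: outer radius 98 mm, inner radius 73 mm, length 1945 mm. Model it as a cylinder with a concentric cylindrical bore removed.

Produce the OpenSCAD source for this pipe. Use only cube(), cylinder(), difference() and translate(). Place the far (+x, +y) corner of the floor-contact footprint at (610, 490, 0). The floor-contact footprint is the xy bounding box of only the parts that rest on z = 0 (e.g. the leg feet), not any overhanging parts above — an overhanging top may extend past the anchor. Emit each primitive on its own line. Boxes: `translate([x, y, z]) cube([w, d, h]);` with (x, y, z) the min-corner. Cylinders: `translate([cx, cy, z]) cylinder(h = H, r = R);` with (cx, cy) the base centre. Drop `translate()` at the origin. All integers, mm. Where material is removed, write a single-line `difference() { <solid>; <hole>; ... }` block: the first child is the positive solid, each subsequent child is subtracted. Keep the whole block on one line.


difference() { translate([512, 392, 0]) cylinder(h = 1945, r = 98); translate([512, 392, 0]) cylinder(h = 1945, r = 73); }


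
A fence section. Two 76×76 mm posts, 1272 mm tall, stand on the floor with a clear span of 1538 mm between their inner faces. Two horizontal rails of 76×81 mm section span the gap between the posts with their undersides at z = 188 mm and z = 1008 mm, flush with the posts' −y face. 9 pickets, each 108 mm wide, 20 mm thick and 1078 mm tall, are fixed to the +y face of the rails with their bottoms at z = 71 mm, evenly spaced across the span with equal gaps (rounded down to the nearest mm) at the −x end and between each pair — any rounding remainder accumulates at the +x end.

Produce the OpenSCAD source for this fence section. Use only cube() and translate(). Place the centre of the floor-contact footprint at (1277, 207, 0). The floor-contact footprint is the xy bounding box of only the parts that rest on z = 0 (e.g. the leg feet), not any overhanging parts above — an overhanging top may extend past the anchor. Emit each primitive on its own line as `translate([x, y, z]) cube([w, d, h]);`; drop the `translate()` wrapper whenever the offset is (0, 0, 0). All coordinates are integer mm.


translate([432, 169, 0]) cube([76, 76, 1272]);
translate([2046, 169, 0]) cube([76, 76, 1272]);
translate([508, 169, 188]) cube([1538, 76, 81]);
translate([508, 169, 1008]) cube([1538, 76, 81]);
translate([564, 245, 71]) cube([108, 20, 1078]);
translate([728, 245, 71]) cube([108, 20, 1078]);
translate([892, 245, 71]) cube([108, 20, 1078]);
translate([1056, 245, 71]) cube([108, 20, 1078]);
translate([1220, 245, 71]) cube([108, 20, 1078]);
translate([1384, 245, 71]) cube([108, 20, 1078]);
translate([1548, 245, 71]) cube([108, 20, 1078]);
translate([1712, 245, 71]) cube([108, 20, 1078]);
translate([1876, 245, 71]) cube([108, 20, 1078]);


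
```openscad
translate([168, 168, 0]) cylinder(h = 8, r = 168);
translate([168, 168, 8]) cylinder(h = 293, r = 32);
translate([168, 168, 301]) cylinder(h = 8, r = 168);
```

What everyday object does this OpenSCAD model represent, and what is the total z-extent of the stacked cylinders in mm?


A spool. The overall height is 309 mm.

Three coaxial cylinders, large–small–large — a spool. Two 8 mm flanges and a 293 mm core give 8 + 293 + 8 = 309 mm.


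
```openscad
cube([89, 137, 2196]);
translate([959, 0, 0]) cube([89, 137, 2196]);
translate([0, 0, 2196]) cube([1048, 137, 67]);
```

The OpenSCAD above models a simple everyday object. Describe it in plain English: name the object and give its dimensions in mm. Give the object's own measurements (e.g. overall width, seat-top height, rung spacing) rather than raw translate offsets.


A door frame. The clear opening is 870 mm wide and 2196 mm high. Two 89 mm wide jambs, 137 mm deep, stand either side of the opening from the floor to the top of the opening. A 67 mm thick head sits across the top of both jambs, spanning the full outside width of the frame.


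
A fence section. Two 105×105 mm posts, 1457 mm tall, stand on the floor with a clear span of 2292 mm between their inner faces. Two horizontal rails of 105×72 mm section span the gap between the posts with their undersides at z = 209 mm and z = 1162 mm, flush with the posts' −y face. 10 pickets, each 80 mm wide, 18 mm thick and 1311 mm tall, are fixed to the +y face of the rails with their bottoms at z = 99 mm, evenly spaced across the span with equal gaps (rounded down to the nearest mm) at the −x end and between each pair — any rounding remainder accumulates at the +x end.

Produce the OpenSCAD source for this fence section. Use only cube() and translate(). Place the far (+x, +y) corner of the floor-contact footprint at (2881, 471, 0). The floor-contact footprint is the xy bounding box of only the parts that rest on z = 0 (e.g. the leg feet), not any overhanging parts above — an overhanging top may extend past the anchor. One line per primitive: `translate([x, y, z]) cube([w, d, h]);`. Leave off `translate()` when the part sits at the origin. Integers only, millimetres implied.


translate([379, 366, 0]) cube([105, 105, 1457]);
translate([2776, 366, 0]) cube([105, 105, 1457]);
translate([484, 366, 209]) cube([2292, 105, 72]);
translate([484, 366, 1162]) cube([2292, 105, 72]);
translate([619, 471, 99]) cube([80, 18, 1311]);
translate([834, 471, 99]) cube([80, 18, 1311]);
translate([1049, 471, 99]) cube([80, 18, 1311]);
translate([1264, 471, 99]) cube([80, 18, 1311]);
translate([1479, 471, 99]) cube([80, 18, 1311]);
translate([1694, 471, 99]) cube([80, 18, 1311]);
translate([1909, 471, 99]) cube([80, 18, 1311]);
translate([2124, 471, 99]) cube([80, 18, 1311]);
translate([2339, 471, 99]) cube([80, 18, 1311]);
translate([2554, 471, 99]) cube([80, 18, 1311]);


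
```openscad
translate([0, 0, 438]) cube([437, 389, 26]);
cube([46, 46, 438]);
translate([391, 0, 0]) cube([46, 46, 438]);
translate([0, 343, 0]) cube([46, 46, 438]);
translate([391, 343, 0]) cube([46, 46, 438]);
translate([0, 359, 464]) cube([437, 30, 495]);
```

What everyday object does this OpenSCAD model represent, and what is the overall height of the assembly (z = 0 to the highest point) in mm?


A chair. The overall height is 959 mm.

A slab on four corner posts with a tall panel at the back — a chair. The seat slab sits at z = 438 with thickness 26, and the 495 mm backrest starts at the seat top, so the overall height is 438 + 26 + 495 = 959 mm.


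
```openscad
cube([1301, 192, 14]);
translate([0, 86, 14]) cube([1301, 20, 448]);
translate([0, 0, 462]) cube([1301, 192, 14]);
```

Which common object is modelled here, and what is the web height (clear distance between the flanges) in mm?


An I-beam. The web height is 448 mm.

Two wide flanges with a thin centred web — an I-beam. Overall 476 mm minus two 14 mm flanges gives a web of 476 − 2·14 = 448 mm.


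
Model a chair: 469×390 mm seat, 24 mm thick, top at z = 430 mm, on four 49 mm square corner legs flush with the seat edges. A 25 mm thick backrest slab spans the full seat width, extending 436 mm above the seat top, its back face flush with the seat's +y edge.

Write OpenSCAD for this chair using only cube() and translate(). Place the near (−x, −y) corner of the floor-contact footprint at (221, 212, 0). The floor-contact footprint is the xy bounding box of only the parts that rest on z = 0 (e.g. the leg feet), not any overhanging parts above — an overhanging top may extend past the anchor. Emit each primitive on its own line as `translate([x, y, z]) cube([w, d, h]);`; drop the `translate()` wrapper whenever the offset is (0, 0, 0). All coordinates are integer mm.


// leg_h = 430 - 24 = 406
translate([221, 212, 406]) cube([469, 390, 24]);
translate([221, 212, 0]) cube([49, 49, 406]);
translate([641, 212, 0]) cube([49, 49, 406]);
translate([221, 553, 0]) cube([49, 49, 406]);
translate([641, 553, 0]) cube([49, 49, 406]);
translate([221, 577, 430]) cube([469, 25, 436]);


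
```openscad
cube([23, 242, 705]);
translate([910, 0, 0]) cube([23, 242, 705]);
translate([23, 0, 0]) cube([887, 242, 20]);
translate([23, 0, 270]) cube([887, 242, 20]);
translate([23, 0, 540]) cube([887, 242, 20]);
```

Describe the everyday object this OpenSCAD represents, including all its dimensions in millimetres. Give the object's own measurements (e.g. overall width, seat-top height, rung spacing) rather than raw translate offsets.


An open bookshelf. Two side panels, each 23 mm thick, 242 mm deep and 705 mm tall, stand 933 mm apart (outside-to-outside). Between them sit 3 shelves, each 20 mm thick and 242 mm deep, spanning the full gap between the sides. The bottom shelf rests on the floor (its underside at z = 0) and the clear gap between one shelf's top and the next shelf's underside is 250 mm.


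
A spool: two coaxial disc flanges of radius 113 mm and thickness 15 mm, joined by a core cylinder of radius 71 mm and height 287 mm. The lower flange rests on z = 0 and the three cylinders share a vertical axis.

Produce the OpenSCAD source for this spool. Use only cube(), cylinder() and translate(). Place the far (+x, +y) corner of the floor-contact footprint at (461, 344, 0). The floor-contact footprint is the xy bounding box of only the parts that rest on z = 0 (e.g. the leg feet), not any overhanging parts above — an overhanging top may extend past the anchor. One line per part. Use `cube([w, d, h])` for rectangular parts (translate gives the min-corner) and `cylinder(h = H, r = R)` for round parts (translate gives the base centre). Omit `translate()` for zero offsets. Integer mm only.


translate([348, 231, 0]) cylinder(h = 15, r = 113);
translate([348, 231, 15]) cylinder(h = 287, r = 71);
translate([348, 231, 302]) cylinder(h = 15, r = 113);


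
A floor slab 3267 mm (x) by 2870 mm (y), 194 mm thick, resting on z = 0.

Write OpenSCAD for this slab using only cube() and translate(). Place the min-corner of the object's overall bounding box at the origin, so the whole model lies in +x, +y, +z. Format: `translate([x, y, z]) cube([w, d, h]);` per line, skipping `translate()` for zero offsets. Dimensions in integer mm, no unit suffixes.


cube([3267, 2870, 194]);


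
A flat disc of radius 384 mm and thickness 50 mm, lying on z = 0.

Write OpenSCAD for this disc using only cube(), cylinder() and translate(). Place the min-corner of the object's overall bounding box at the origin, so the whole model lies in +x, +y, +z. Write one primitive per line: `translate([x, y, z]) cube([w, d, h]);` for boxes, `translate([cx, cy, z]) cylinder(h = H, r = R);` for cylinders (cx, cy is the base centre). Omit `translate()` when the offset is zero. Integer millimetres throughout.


translate([384, 384, 0]) cylinder(h = 50, r = 384);


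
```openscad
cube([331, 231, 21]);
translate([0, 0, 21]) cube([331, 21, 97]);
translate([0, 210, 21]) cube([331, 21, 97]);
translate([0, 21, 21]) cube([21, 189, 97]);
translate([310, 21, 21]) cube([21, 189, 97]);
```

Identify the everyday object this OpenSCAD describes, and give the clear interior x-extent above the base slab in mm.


An open box. The internal width is 289 mm.

A 331×231 base slab with four walls standing on it — an open box. The base is 331 mm wide and the walls are 21 mm thick, so the internal width is 331 − 2 × 21 = 289 mm.


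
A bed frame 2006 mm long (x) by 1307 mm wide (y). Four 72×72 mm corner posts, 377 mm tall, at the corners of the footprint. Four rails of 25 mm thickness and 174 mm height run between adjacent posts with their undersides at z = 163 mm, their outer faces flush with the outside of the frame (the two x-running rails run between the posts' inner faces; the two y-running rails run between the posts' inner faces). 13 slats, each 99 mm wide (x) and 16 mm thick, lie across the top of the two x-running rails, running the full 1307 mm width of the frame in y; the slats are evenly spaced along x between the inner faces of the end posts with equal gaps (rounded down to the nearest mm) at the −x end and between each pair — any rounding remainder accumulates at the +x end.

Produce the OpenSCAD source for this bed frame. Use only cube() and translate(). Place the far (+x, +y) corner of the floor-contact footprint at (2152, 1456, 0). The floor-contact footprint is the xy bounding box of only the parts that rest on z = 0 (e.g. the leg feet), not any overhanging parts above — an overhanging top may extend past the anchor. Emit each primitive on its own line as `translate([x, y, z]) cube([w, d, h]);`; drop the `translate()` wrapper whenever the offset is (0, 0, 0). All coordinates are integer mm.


// slat z = rail_z + rail_h = 163 + 174 = 337
// slat gap = ⌊(1862 − 13·99) / 14⌋ = 41
translate([146, 149, 0]) cube([72, 72, 377]);
translate([146, 1384, 0]) cube([72, 72, 377]);
translate([2080, 149, 0]) cube([72, 72, 377]);
translate([2080, 1384, 0]) cube([72, 72, 377]);
translate([218, 149, 163]) cube([1862, 25, 174]);
translate([218, 1431, 163]) cube([1862, 25, 174]);
translate([146, 221, 163]) cube([25, 1163, 174]);
translate([2127, 221, 163]) cube([25, 1163, 174]);
translate([259, 149, 337]) cube([99, 1307, 16]);
translate([399, 149, 337]) cube([99, 1307, 16]);
translate([539, 149, 337]) cube([99, 1307, 16]);
translate([679, 149, 337]) cube([99, 1307, 16]);
translate([819, 149, 337]) cube([99, 1307, 16]);
translate([959, 149, 337]) cube([99, 1307, 16]);
translate([1099, 149, 337]) cube([99, 1307, 16]);
translate([1239, 149, 337]) cube([99, 1307, 16]);
translate([1379, 149, 337]) cube([99, 1307, 16]);
translate([1519, 149, 337]) cube([99, 1307, 16]);
translate([1659, 149, 337]) cube([99, 1307, 16]);
translate([1799, 149, 337]) cube([99, 1307, 16]);
translate([1939, 149, 337]) cube([99, 1307, 16]);


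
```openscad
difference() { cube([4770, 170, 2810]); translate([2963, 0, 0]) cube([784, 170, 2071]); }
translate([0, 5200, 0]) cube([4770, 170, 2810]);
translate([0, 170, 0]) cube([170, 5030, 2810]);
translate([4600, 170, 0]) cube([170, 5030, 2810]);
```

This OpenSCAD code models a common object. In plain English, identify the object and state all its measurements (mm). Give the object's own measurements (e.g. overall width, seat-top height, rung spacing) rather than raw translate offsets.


A single room: four walls, each 2810 mm tall and 170 mm thick, enclosing an outside footprint 4770×5370 mm (x × y), no floor or roof. The front and back walls (−y and +y sides) run the full x-width; the side walls fit between their inner faces. A door opening 784 mm wide and 2071 mm tall is cut through the front wall from the floor up, its −x edge 2963 mm from the wall's −x end.


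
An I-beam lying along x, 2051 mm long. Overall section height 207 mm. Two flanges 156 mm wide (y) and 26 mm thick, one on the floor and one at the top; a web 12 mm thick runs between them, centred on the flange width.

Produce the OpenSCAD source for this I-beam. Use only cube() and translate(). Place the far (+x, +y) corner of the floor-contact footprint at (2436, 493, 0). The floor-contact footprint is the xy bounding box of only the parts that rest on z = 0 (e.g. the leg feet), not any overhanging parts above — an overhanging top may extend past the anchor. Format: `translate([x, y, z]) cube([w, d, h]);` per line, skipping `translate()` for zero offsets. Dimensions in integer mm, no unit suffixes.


translate([385, 337, 0]) cube([2051, 156, 26]);
translate([385, 409, 26]) cube([2051, 12, 155]);
translate([385, 337, 181]) cube([2051, 156, 26]);


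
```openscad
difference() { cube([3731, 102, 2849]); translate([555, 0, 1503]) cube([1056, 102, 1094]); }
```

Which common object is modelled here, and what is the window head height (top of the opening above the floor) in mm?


A wall with a window opening. The window head height is 2597 mm.

A wall with a rectangular opening subtracted — a window. Sill at z = 1503, opening 1094 mm tall, so the head is at 1503 + 1094 = 2597 mm.


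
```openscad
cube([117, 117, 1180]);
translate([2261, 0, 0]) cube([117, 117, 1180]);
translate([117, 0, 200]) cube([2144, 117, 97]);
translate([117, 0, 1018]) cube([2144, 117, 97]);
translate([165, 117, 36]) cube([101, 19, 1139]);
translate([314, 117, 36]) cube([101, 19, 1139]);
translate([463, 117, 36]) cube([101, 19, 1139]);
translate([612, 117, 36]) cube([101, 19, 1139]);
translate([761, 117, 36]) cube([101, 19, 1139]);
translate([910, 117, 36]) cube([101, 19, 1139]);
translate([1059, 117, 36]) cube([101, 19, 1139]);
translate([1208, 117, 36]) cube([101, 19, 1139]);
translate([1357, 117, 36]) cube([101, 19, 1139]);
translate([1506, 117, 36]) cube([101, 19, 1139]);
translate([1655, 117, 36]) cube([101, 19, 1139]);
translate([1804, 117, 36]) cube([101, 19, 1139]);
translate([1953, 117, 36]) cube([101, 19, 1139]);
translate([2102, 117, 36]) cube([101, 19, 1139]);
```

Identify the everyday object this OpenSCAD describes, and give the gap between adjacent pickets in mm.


A fence section. The picket gap is 48 mm.

Two posts, two rails, 14 pickets — a fence section. Span 2144 mm holds 14 pickets of 101 mm with 15 equal gaps: ⌊(2144 − 14·101) / 15⌋ = 48 mm.


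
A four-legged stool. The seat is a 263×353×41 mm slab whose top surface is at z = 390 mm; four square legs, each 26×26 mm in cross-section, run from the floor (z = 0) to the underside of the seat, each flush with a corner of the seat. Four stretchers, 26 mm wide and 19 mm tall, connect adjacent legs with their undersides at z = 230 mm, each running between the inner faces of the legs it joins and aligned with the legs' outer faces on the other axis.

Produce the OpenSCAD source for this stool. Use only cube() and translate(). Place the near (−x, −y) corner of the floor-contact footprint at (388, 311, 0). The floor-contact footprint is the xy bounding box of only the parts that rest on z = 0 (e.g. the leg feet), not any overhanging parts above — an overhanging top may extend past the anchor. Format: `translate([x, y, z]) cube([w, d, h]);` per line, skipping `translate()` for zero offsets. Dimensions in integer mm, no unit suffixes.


translate([388, 311, 349]) cube([263, 353, 41]);
translate([388, 311, 0]) cube([26, 26, 349]);
translate([625, 311, 0]) cube([26, 26, 349]);
translate([388, 638, 0]) cube([26, 26, 349]);
translate([625, 638, 0]) cube([26, 26, 349]);
translate([414, 311, 230]) cube([211, 26, 19]);
translate([414, 638, 230]) cube([211, 26, 19]);
translate([388, 337, 230]) cube([26, 301, 19]);
translate([625, 337, 230]) cube([26, 301, 19]);


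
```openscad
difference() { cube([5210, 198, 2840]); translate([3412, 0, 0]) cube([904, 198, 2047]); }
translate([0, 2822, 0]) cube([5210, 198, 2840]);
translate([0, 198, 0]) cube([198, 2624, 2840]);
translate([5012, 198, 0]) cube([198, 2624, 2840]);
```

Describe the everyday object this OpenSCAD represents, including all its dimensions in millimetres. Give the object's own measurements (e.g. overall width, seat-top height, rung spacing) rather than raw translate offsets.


A single room: four walls, each 2840 mm tall and 198 mm thick, enclosing an outside footprint 5210×3020 mm (x × y), no floor or roof. The front and back walls (−y and +y sides) run the full x-width; the side walls fit between their inner faces. A door opening 904 mm wide and 2047 mm tall is cut through the front wall from the floor up, its −x edge 3412 mm from the wall's −x end.


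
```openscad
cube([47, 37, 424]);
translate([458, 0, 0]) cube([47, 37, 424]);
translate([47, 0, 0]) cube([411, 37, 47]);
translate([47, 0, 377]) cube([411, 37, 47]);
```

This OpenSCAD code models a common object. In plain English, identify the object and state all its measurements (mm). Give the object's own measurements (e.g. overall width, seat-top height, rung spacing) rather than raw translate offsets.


A rectangular picture frame lying in the x–z plane (depth along y). The opening is 411 mm wide (x) by 330 mm tall (z), surrounded by a border 47 mm wide on all four sides. The frame is 37 mm deep and is made of two full-height vertical stiles with two horizontal rails fitted between them.


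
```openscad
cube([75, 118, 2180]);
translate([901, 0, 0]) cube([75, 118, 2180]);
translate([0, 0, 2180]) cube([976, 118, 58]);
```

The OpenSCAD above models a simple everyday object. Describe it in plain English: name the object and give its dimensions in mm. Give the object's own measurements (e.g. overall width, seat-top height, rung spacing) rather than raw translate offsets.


A door frame. The clear opening is 826 mm wide and 2180 mm high. Two 75 mm wide jambs, 118 mm deep, stand either side of the opening from the floor to the top of the opening. A 58 mm thick head sits across the top of both jambs, spanning the full outside width of the frame.


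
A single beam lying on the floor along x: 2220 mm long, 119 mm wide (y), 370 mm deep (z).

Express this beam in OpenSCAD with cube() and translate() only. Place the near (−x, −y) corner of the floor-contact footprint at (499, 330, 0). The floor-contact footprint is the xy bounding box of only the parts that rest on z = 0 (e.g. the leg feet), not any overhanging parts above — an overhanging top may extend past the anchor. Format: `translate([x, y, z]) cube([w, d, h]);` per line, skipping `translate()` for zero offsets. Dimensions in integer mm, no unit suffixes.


translate([499, 330, 0]) cube([2220, 119, 370]);


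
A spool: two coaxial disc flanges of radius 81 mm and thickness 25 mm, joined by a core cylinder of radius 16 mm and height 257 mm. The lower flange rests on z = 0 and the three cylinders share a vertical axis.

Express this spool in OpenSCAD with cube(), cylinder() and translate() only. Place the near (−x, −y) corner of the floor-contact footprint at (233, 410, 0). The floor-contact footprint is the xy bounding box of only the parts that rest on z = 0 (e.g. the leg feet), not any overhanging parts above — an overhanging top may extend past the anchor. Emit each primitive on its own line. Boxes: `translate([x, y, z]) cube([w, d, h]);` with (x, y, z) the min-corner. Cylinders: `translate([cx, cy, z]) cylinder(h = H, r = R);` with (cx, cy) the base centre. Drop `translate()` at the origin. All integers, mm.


translate([314, 491, 0]) cylinder(h = 25, r = 81);
translate([314, 491, 25]) cylinder(h = 257, r = 16);
translate([314, 491, 282]) cylinder(h = 25, r = 81);


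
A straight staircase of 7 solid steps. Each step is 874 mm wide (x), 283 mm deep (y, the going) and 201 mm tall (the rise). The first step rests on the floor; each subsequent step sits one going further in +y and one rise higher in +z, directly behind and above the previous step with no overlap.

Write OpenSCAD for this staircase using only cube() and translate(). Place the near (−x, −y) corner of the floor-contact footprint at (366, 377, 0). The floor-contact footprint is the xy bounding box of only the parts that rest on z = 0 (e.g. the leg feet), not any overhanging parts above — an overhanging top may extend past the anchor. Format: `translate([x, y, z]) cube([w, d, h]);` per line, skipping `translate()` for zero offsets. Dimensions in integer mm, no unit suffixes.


translate([366, 377, 0]) cube([874, 283, 201]);
translate([366, 660, 201]) cube([874, 283, 201]);
translate([366, 943, 402]) cube([874, 283, 201]);
translate([366, 1226, 603]) cube([874, 283, 201]);
translate([366, 1509, 804]) cube([874, 283, 201]);
translate([366, 1792, 1005]) cube([874, 283, 201]);
translate([366, 2075, 1206]) cube([874, 283, 201]);


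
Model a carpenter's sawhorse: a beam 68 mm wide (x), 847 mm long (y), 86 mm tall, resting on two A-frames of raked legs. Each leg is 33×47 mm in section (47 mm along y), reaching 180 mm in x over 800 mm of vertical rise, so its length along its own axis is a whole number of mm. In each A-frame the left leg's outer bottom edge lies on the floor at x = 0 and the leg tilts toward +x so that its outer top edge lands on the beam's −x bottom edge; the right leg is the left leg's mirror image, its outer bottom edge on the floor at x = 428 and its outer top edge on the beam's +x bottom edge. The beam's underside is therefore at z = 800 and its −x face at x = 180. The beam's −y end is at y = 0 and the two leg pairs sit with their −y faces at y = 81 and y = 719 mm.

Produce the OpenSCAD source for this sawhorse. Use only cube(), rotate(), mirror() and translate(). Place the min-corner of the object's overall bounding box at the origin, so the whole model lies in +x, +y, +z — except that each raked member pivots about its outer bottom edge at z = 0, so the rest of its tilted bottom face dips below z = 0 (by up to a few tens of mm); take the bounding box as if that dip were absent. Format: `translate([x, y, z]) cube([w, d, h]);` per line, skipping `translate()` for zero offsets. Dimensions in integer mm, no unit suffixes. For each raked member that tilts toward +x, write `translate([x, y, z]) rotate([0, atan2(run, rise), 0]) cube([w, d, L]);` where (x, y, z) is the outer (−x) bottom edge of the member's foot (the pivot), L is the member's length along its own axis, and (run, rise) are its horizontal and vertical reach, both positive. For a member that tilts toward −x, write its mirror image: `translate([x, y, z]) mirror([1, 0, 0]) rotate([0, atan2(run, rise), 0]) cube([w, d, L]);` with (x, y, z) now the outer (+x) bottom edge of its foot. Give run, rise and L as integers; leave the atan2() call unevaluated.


// leg length = √(180² + 800²) = 820
// right-leg outer foot x = 2·180 + 68 = 428
// beam min-corner = (180, 0, 800)
translate([180, 0, 800]) cube([68, 847, 86]);
translate([0, 81, 0]) rotate([0, atan2(180, 800), 0]) cube([33, 47, 820]);
translate([428, 81, 0]) mirror([1, 0, 0]) rotate([0, atan2(180, 800), 0]) cube([33, 47, 820]);
translate([0, 719, 0]) rotate([0, atan2(180, 800), 0]) cube([33, 47, 820]);
translate([428, 719, 0]) mirror([1, 0, 0]) rotate([0, atan2(180, 800), 0]) cube([33, 47, 820]);


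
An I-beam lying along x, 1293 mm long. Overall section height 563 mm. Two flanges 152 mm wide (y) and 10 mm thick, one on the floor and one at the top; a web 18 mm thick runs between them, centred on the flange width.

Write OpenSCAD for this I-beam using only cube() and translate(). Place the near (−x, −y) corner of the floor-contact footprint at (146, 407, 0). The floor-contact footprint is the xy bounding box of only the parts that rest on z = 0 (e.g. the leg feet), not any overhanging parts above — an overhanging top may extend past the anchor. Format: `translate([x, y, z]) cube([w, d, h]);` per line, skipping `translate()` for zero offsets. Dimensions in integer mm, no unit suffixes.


translate([146, 407, 0]) cube([1293, 152, 10]);
translate([146, 474, 10]) cube([1293, 18, 543]);
translate([146, 407, 553]) cube([1293, 152, 10]);


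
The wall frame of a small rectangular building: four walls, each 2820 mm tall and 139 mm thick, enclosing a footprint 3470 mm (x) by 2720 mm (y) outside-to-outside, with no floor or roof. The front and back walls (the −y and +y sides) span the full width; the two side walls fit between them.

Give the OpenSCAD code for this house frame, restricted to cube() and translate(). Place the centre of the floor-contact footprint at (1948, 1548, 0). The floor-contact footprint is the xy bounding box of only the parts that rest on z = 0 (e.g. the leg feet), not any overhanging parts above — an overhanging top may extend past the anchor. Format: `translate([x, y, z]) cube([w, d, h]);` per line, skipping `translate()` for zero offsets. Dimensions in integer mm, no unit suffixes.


translate([213, 188, 0]) cube([3470, 139, 2820]);
translate([213, 2769, 0]) cube([3470, 139, 2820]);
translate([213, 327, 0]) cube([139, 2442, 2820]);
translate([3544, 327, 0]) cube([139, 2442, 2820]);


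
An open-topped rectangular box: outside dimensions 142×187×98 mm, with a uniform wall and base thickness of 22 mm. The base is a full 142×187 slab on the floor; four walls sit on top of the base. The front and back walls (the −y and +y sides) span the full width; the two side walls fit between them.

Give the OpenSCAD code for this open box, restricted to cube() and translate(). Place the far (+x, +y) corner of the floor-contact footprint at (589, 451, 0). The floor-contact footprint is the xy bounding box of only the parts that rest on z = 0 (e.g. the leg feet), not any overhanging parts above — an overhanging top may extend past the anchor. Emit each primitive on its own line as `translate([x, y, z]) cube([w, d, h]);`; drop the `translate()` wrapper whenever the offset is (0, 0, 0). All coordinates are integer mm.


translate([447, 264, 0]) cube([142, 187, 22]);
translate([447, 264, 22]) cube([142, 22, 76]);
translate([447, 429, 22]) cube([142, 22, 76]);
translate([447, 286, 22]) cube([22, 143, 76]);
translate([567, 286, 22]) cube([22, 143, 76]);


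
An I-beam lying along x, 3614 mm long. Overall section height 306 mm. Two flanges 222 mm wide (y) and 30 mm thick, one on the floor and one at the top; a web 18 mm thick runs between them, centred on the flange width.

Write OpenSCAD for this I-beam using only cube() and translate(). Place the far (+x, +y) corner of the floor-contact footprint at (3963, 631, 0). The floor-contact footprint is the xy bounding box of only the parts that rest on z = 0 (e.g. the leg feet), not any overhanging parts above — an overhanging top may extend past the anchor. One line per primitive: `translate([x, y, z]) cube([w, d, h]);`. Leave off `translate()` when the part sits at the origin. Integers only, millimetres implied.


translate([349, 409, 0]) cube([3614, 222, 30]);
translate([349, 511, 30]) cube([3614, 18, 246]);
translate([349, 409, 276]) cube([3614, 222, 30]);


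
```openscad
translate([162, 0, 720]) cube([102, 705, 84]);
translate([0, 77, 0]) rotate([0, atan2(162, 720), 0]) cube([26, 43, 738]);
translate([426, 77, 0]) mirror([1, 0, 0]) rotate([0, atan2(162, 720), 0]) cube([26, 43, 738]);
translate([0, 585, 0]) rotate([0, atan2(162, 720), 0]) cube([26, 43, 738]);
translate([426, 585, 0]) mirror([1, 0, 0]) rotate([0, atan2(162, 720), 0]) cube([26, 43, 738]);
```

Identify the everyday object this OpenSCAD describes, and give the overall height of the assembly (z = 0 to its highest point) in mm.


A sawhorse. The overall height is 804 mm.

A beam across two mirrored pairs of raked legs — a sawhorse. The beam's underside is at z = 720 (matching the legs' vertical rise in atan2(162, 720)) and the beam is 84 mm tall, so its top is at 720 + 84 = 804 mm. The raked legs top out at the beam's underside, so that is the highest point.


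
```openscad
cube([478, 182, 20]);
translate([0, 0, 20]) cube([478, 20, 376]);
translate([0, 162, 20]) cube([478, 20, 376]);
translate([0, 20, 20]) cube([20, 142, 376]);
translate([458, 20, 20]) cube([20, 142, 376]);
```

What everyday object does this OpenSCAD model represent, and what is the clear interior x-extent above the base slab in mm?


An open box. The internal width is 438 mm.

A 478×182 base slab with four walls standing on it — an open box. The base is 478 mm wide and the walls are 20 mm thick, so the internal width is 478 − 2 × 20 = 438 mm.


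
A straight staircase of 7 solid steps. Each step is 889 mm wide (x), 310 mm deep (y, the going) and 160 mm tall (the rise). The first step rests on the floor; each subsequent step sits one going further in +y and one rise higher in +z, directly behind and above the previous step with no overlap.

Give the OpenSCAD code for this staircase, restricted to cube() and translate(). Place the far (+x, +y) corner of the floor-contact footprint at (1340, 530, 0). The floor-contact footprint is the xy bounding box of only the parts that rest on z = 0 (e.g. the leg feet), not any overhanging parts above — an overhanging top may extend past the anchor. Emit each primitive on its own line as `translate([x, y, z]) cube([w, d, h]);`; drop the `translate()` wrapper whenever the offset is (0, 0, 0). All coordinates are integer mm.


translate([451, 220, 0]) cube([889, 310, 160]);
translate([451, 530, 160]) cube([889, 310, 160]);
translate([451, 840, 320]) cube([889, 310, 160]);
translate([451, 1150, 480]) cube([889, 310, 160]);
translate([451, 1460, 640]) cube([889, 310, 160]);
translate([451, 1770, 800]) cube([889, 310, 160]);
translate([451, 2080, 960]) cube([889, 310, 160]);
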